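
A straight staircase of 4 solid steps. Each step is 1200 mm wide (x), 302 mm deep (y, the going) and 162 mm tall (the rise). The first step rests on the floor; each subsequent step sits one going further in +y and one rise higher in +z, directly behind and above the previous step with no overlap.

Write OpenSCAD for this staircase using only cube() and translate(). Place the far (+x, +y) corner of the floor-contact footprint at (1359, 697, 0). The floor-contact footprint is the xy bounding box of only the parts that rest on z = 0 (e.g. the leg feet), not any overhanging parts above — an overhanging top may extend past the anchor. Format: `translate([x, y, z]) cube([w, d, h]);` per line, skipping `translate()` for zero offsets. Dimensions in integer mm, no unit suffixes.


translate([159, 395, 0]) cube([1200, 302, 162]);
translate([159, 697, 162]) cube([1200, 302, 162]);
translate([159, 999, 324]) cube([1200, 302, 162]);
translate([159, 1301, 486]) cube([1200, 302, 162]);


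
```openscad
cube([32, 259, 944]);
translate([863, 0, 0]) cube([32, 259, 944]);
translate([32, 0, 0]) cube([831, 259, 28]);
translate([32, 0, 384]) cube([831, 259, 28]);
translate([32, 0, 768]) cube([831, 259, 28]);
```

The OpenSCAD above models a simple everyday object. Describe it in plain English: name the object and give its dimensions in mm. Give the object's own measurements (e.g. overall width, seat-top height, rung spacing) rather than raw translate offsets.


An open bookshelf. Two side panels, each 32 mm thick, 259 mm deep and 944 mm tall, stand 895 mm apart (outside-to-outside). Between them sit 3 shelves, each 28 mm thick and 259 mm deep, spanning the full gap between the sides. The bottom shelf rests on the floor (its underside at z = 0) and the clear gap between one shelf's top and the next shelf's underside is 356 mm.


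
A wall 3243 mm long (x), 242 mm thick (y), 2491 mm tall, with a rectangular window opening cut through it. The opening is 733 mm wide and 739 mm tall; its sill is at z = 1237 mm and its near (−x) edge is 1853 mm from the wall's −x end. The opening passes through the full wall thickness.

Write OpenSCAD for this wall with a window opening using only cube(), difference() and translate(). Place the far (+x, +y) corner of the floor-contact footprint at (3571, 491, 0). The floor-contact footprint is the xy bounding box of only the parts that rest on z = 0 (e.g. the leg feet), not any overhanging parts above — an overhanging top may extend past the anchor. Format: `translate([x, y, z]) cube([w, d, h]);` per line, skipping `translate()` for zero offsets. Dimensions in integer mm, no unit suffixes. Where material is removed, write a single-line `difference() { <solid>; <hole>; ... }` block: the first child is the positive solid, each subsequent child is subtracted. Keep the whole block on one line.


difference() { translate([328, 249, 0]) cube([3243, 242, 2491]); translate([2181, 249, 1237]) cube([733, 242, 739]); }


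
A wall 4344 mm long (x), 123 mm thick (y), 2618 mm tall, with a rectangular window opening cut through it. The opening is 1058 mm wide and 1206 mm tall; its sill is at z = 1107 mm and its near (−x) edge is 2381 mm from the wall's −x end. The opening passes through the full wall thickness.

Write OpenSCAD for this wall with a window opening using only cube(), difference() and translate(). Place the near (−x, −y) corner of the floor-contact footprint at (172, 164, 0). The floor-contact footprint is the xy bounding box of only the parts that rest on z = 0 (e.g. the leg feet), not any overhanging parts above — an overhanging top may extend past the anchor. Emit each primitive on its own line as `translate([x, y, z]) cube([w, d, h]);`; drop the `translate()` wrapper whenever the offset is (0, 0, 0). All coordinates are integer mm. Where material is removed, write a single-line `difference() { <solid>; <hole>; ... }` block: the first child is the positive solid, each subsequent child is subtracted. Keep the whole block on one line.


difference() { translate([172, 164, 0]) cube([4344, 123, 2618]); translate([2553, 164, 1107]) cube([1058, 123, 1206]); }


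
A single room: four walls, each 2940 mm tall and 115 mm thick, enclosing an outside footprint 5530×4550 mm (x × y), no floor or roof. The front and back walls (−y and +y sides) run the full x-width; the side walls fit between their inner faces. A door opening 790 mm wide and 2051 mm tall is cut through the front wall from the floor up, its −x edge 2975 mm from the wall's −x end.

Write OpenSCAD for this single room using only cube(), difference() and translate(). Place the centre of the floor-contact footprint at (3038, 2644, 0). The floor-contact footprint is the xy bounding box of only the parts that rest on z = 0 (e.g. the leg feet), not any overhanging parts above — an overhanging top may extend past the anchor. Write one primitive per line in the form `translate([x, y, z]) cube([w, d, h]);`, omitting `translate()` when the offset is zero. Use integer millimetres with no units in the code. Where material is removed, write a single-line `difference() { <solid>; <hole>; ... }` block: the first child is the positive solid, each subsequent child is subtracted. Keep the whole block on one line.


difference() { translate([273, 369, 0]) cube([5530, 115, 2940]); translate([3248, 369, 0]) cube([790, 115, 2051]); }
translate([273, 4804, 0]) cube([5530, 115, 2940]);
translate([273, 484, 0]) cube([115, 4320, 2940]);
translate([5688, 484, 0]) cube([115, 4320, 2940]);


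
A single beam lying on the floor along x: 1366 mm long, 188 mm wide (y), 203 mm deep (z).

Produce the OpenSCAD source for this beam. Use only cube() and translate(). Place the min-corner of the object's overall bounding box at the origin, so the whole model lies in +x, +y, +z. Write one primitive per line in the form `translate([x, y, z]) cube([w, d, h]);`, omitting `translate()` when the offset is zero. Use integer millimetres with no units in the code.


cube([1366, 188, 203]);


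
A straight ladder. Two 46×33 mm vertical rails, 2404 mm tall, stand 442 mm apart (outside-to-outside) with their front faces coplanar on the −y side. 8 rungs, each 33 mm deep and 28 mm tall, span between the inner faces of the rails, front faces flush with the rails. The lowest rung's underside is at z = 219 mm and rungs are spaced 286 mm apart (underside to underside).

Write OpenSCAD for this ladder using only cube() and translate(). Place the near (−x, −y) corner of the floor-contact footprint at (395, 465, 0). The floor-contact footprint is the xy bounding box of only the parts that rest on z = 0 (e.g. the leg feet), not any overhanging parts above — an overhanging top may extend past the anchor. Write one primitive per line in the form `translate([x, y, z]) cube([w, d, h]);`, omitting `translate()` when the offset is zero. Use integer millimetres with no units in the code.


translate([395, 465, 0]) cube([46, 33, 2404]);
translate([791, 465, 0]) cube([46, 33, 2404]);
translate([441, 465, 219]) cube([350, 33, 28]);
translate([441, 465, 505]) cube([350, 33, 28]);
translate([441, 465, 791]) cube([350, 33, 28]);
translate([441, 465, 1077]) cube([350, 33, 28]);
translate([441, 465, 1363]) cube([350, 33, 28]);
translate([441, 465, 1649]) cube([350, 33, 28]);
translate([441, 465, 1935]) cube([350, 33, 28]);
translate([441, 465, 2221]) cube([350, 33, 28]);


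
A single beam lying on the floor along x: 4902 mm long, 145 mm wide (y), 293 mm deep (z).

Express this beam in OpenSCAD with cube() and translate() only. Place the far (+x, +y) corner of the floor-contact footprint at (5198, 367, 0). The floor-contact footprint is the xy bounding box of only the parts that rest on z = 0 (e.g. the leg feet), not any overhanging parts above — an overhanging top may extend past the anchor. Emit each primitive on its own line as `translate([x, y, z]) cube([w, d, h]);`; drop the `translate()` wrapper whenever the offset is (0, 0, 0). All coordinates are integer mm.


translate([296, 222, 0]) cube([4902, 145, 293]);


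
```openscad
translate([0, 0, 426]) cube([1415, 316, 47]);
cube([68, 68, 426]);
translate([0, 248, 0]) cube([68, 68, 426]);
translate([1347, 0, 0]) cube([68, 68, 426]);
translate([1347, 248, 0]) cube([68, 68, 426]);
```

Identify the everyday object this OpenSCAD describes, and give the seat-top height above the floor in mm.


A bench. The seat-top height is 473 mm.

A long slab on four corner posts — a bench. The slab sits at z = 426 with thickness 47, so the top is 426 + 47 = 473 mm.


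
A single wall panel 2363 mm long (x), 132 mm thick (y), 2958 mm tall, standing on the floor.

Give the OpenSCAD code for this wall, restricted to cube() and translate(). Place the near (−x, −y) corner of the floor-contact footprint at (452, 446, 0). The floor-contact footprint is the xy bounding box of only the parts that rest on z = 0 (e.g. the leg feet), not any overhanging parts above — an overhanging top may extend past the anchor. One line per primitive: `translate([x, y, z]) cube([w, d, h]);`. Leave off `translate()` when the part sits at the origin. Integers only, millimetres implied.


translate([452, 446, 0]) cube([2363, 132, 2958]);


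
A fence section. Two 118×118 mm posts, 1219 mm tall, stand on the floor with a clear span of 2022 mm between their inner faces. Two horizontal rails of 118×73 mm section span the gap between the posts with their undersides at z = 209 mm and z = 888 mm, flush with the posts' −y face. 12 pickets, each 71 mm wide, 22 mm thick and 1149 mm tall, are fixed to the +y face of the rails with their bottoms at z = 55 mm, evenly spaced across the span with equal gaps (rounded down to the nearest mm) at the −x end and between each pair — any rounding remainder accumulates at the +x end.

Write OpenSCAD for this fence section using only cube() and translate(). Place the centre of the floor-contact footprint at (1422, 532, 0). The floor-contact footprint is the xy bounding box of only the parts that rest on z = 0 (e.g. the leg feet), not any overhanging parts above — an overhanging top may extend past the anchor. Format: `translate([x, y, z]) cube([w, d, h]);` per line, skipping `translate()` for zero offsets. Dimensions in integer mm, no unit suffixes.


translate([293, 473, 0]) cube([118, 118, 1219]);
translate([2433, 473, 0]) cube([118, 118, 1219]);
translate([411, 473, 209]) cube([2022, 118, 73]);
translate([411, 473, 888]) cube([2022, 118, 73]);
translate([501, 591, 55]) cube([71, 22, 1149]);
translate([662, 591, 55]) cube([71, 22, 1149]);
translate([823, 591, 55]) cube([71, 22, 1149]);
translate([984, 591, 55]) cube([71, 22, 1149]);
translate([1145, 591, 55]) cube([71, 22, 1149]);
translate([1306, 591, 55]) cube([71, 22, 1149]);
translate([1467, 591, 55]) cube([71, 22, 1149]);
translate([1628, 591, 55]) cube([71, 22, 1149]);
translate([1789, 591, 55]) cube([71, 22, 1149]);
translate([1950, 591, 55]) cube([71, 22, 1149]);
translate([2111, 591, 55]) cube([71, 22, 1149]);
translate([2272, 591, 55]) cube([71, 22, 1149]);


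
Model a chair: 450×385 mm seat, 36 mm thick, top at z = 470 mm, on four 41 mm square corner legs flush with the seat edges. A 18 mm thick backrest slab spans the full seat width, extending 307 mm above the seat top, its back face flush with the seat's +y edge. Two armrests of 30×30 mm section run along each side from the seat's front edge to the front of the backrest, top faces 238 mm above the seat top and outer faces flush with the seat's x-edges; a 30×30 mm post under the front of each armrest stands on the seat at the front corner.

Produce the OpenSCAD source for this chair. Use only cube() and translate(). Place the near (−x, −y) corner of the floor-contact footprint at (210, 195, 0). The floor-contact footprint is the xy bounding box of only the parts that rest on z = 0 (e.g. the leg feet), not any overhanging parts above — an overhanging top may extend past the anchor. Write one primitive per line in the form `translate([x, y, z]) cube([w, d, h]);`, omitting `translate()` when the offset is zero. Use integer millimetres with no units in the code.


translate([210, 195, 434]) cube([450, 385, 36]);
translate([210, 195, 0]) cube([41, 41, 434]);
translate([619, 195, 0]) cube([41, 41, 434]);
translate([210, 539, 0]) cube([41, 41, 434]);
translate([619, 539, 0]) cube([41, 41, 434]);
translate([210, 562, 470]) cube([450, 18, 307]);
translate([210, 195, 678]) cube([30, 367, 30]);
translate([630, 195, 678]) cube([30, 367, 30]);
translate([210, 195, 470]) cube([30, 30, 208]);
translate([630, 195, 470]) cube([30, 30, 208]);


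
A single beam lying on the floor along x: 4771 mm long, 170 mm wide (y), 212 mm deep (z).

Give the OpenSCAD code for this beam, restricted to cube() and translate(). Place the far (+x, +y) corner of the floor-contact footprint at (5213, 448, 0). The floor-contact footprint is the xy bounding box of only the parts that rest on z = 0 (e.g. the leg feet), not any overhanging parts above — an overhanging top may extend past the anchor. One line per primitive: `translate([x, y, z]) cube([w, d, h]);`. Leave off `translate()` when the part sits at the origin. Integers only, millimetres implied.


translate([442, 278, 0]) cube([4771, 170, 212]);


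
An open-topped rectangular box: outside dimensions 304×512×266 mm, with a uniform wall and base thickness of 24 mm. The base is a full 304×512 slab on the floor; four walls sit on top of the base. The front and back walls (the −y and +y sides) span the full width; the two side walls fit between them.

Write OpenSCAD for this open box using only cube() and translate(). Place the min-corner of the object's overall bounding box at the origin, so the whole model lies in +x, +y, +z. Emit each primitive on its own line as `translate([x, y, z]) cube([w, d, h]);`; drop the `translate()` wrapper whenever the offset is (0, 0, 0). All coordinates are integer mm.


cube([304, 512, 24]);
translate([0, 0, 24]) cube([304, 24, 242]);
translate([0, 488, 24]) cube([304, 24, 242]);
translate([0, 24, 24]) cube([24, 464, 242]);
translate([280, 24, 24]) cube([24, 464, 242]);


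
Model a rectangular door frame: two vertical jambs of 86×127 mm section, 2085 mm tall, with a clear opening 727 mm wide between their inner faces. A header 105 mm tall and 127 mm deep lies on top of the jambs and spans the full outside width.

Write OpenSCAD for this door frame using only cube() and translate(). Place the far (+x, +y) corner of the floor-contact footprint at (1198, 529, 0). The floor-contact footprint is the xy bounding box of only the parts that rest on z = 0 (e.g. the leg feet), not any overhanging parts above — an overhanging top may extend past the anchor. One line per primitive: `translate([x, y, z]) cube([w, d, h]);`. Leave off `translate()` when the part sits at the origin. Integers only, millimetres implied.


translate([299, 402, 0]) cube([86, 127, 2085]);
translate([1112, 402, 0]) cube([86, 127, 2085]);
translate([299, 402, 2085]) cube([899, 127, 105]);


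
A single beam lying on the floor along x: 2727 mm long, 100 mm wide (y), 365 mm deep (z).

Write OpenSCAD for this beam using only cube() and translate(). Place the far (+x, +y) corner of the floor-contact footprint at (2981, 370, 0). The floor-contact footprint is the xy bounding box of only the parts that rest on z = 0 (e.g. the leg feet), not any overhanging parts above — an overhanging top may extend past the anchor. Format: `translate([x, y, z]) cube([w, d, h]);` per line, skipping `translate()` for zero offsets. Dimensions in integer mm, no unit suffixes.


translate([254, 270, 0]) cube([2727, 100, 365]);


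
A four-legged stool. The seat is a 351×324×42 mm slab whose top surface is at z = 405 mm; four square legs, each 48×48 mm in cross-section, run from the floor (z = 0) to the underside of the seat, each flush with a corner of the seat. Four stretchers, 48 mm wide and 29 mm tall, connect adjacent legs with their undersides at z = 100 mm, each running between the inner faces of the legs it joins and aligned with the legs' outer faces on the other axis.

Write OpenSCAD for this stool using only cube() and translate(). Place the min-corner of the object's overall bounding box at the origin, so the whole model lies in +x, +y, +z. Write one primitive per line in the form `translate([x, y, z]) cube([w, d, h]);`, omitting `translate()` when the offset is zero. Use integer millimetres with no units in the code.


translate([0, 0, 363]) cube([351, 324, 42]);
cube([48, 48, 363]);
translate([303, 0, 0]) cube([48, 48, 363]);
translate([0, 276, 0]) cube([48, 48, 363]);
translate([303, 276, 0]) cube([48, 48, 363]);
translate([48, 0, 100]) cube([255, 48, 29]);
translate([48, 276, 100]) cube([255, 48, 29]);
translate([0, 48, 100]) cube([48, 228, 29]);
translate([303, 48, 100]) cube([48, 228, 29]);


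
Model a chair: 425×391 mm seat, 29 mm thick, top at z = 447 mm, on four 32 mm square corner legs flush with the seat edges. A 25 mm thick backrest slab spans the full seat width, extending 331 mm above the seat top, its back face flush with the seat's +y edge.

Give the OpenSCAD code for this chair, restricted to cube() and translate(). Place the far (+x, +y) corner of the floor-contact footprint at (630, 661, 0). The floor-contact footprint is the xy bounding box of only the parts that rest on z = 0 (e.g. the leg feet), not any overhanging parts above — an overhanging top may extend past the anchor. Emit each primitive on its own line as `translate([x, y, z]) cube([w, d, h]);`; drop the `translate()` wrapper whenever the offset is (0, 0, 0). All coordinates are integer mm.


// leg_h = 447 - 29 = 418
translate([205, 270, 418]) cube([425, 391, 29]);
translate([205, 270, 0]) cube([32, 32, 418]);
translate([598, 270, 0]) cube([32, 32, 418]);
translate([205, 629, 0]) cube([32, 32, 418]);
translate([598, 629, 0]) cube([32, 32, 418]);
translate([205, 636, 447]) cube([425, 25, 331]);


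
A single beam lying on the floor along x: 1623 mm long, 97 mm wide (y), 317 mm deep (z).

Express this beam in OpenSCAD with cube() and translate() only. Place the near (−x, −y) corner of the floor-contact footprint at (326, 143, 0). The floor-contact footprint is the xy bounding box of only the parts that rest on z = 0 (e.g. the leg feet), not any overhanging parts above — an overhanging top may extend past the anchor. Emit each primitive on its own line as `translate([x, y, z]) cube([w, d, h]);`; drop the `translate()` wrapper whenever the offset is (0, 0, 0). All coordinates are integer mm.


translate([326, 143, 0]) cube([1623, 97, 317]);


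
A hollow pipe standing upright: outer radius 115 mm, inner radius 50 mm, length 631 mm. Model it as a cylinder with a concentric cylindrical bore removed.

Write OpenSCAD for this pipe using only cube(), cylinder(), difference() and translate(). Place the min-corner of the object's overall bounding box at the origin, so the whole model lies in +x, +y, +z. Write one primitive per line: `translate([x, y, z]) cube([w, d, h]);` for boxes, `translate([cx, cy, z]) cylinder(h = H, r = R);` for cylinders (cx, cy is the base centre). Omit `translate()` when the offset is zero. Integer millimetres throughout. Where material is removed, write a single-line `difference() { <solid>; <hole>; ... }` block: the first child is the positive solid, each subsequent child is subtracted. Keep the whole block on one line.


difference() { translate([115, 115, 0]) cylinder(h = 631, r = 115); translate([115, 115, 0]) cylinder(h = 631, r = 50); }


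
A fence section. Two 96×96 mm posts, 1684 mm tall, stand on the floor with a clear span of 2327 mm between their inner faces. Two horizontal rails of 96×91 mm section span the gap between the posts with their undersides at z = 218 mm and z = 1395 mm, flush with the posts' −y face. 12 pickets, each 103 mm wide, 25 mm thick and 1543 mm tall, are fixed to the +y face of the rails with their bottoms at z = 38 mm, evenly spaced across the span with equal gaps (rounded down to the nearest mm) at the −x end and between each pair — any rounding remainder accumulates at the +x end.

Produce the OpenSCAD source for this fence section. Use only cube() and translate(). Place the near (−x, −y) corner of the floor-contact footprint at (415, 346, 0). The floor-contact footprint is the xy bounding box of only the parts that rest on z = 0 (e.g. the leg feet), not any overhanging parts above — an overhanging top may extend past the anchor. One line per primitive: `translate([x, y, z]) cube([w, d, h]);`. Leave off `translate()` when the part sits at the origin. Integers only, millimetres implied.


translate([415, 346, 0]) cube([96, 96, 1684]);
translate([2838, 346, 0]) cube([96, 96, 1684]);
translate([511, 346, 218]) cube([2327, 96, 91]);
translate([511, 346, 1395]) cube([2327, 96, 91]);
translate([594, 442, 38]) cube([103, 25, 1543]);
translate([780, 442, 38]) cube([103, 25, 1543]);
translate([966, 442, 38]) cube([103, 25, 1543]);
translate([1152, 442, 38]) cube([103, 25, 1543]);
translate([1338, 442, 38]) cube([103, 25, 1543]);
translate([1524, 442, 38]) cube([103, 25, 1543]);
translate([1710, 442, 38]) cube([103, 25, 1543]);
translate([1896, 442, 38]) cube([103, 25, 1543]);
translate([2082, 442, 38]) cube([103, 25, 1543]);
translate([2268, 442, 38]) cube([103, 25, 1543]);
translate([2454, 442, 38]) cube([103, 25, 1543]);
translate([2640, 442, 38]) cube([103, 25, 1543]);


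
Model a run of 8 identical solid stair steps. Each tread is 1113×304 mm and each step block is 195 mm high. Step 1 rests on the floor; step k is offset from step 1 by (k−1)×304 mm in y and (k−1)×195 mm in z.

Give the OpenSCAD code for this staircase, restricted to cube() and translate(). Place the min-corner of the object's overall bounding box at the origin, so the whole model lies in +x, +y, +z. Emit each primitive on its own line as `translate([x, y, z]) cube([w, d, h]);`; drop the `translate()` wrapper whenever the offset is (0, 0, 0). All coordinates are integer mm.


cube([1113, 304, 195]);
translate([0, 304, 195]) cube([1113, 304, 195]);
translate([0, 608, 390]) cube([1113, 304, 195]);
translate([0, 912, 585]) cube([1113, 304, 195]);
translate([0, 1216, 780]) cube([1113, 304, 195]);
translate([0, 1520, 975]) cube([1113, 304, 195]);
translate([0, 1824, 1170]) cube([1113, 304, 195]);
translate([0, 2128, 1365]) cube([1113, 304, 195]);


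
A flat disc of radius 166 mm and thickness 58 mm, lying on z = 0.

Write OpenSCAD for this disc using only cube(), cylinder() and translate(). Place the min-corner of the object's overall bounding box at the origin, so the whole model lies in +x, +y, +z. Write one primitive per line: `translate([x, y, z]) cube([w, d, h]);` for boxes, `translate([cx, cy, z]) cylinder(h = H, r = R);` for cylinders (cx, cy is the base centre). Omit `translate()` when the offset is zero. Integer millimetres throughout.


translate([166, 166, 0]) cylinder(h = 58, r = 166);


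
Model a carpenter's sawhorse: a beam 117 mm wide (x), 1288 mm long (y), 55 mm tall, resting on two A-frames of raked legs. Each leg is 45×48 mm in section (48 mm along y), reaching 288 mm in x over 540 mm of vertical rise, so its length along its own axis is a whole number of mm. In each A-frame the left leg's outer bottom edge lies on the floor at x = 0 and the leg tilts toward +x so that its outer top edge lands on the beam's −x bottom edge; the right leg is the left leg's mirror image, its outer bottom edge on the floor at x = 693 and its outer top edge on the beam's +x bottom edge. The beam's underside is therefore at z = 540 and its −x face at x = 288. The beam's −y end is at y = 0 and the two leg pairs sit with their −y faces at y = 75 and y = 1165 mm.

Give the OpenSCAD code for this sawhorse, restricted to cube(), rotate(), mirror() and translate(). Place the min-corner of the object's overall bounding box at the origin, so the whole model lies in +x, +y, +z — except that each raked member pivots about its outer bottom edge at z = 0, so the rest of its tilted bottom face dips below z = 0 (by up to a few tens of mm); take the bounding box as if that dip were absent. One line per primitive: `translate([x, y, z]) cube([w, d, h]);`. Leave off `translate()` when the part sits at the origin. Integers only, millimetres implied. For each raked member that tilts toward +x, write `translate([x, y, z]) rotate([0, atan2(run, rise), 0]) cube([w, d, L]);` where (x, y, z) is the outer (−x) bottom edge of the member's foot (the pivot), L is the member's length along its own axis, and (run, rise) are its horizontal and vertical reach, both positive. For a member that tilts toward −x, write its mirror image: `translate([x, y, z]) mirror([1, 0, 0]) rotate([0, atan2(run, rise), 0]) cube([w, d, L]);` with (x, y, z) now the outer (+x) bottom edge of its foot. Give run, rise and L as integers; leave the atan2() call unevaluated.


translate([288, 0, 540]) cube([117, 1288, 55]);
translate([0, 75, 0]) rotate([0, atan2(288, 540), 0]) cube([45, 48, 612]);
translate([693, 75, 0]) mirror([1, 0, 0]) rotate([0, atan2(288, 540), 0]) cube([45, 48, 612]);
translate([0, 1165, 0]) rotate([0, atan2(288, 540), 0]) cube([45, 48, 612]);
translate([693, 1165, 0]) mirror([1, 0, 0]) rotate([0, atan2(288, 540), 0]) cube([45, 48, 612]);


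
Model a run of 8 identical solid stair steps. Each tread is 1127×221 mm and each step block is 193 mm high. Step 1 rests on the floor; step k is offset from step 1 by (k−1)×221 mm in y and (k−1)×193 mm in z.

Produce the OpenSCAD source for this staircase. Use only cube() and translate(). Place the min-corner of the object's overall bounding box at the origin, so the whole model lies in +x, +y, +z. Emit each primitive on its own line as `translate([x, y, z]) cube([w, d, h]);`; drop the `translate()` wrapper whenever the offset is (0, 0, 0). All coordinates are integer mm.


cube([1127, 221, 193]);
translate([0, 221, 193]) cube([1127, 221, 193]);
translate([0, 442, 386]) cube([1127, 221, 193]);
translate([0, 663, 579]) cube([1127, 221, 193]);
translate([0, 884, 772]) cube([1127, 221, 193]);
translate([0, 1105, 965]) cube([1127, 221, 193]);
translate([0, 1326, 1158]) cube([1127, 221, 193]);
translate([0, 1547, 1351]) cube([1127, 221, 193]);


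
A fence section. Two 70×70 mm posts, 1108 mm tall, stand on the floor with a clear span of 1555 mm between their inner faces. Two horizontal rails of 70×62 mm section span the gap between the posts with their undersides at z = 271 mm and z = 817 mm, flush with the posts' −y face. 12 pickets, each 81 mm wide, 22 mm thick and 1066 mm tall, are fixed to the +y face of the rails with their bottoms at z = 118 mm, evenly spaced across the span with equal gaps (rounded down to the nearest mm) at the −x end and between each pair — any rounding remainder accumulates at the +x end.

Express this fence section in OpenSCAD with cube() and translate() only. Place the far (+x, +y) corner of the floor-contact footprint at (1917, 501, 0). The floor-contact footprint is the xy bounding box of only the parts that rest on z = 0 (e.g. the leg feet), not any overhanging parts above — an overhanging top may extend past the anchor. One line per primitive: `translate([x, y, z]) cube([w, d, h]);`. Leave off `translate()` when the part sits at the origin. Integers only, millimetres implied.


translate([222, 431, 0]) cube([70, 70, 1108]);
translate([1847, 431, 0]) cube([70, 70, 1108]);
translate([292, 431, 271]) cube([1555, 70, 62]);
translate([292, 431, 817]) cube([1555, 70, 62]);
translate([336, 501, 118]) cube([81, 22, 1066]);
translate([461, 501, 118]) cube([81, 22, 1066]);
translate([586, 501, 118]) cube([81, 22, 1066]);
translate([711, 501, 118]) cube([81, 22, 1066]);
translate([836, 501, 118]) cube([81, 22, 1066]);
translate([961, 501, 118]) cube([81, 22, 1066]);
translate([1086, 501, 118]) cube([81, 22, 1066]);
translate([1211, 501, 118]) cube([81, 22, 1066]);
translate([1336, 501, 118]) cube([81, 22, 1066]);
translate([1461, 501, 118]) cube([81, 22, 1066]);
translate([1586, 501, 118]) cube([81, 22, 1066]);
translate([1711, 501, 118]) cube([81, 22, 1066]);


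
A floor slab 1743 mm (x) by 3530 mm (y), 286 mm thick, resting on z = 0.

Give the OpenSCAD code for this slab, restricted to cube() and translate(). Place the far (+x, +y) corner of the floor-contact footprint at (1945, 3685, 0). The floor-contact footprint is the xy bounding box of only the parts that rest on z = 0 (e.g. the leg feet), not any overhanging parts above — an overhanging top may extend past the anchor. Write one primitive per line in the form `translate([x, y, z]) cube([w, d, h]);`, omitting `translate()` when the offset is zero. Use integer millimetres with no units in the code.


translate([202, 155, 0]) cube([1743, 3530, 286]);


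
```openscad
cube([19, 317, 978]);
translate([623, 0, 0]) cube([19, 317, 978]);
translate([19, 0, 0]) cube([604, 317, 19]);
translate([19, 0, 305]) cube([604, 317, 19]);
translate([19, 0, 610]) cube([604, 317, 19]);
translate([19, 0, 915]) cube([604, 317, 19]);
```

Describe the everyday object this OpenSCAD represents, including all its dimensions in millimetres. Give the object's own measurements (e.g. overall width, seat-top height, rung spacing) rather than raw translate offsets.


An open bookshelf. Two side panels, each 19 mm thick, 317 mm deep and 978 mm tall, stand 642 mm apart (outside-to-outside). Between them sit 4 shelves, each 19 mm thick and 317 mm deep, spanning the full gap between the sides. The bottom shelf rests on the floor (its underside at z = 0) and the clear gap between one shelf's top and the next shelf's underside is 286 mm.


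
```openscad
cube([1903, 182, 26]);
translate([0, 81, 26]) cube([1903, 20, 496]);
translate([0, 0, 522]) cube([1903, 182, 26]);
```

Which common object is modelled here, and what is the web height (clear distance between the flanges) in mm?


An I-beam. The web height is 496 mm.

Two wide flanges with a thin centred web — an I-beam. Overall 548 mm minus two 26 mm flanges gives a web of 548 − 2·26 = 496 mm.


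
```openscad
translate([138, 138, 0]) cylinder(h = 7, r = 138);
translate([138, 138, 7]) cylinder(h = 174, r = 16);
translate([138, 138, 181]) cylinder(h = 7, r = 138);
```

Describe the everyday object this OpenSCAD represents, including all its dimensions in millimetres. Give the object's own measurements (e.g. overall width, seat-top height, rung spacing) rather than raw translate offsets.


A spool: two coaxial disc flanges of radius 138 mm and thickness 7 mm, joined by a core cylinder of radius 16 mm and height 174 mm. The lower flange rests on z = 0 and the three cylinders share a vertical axis.


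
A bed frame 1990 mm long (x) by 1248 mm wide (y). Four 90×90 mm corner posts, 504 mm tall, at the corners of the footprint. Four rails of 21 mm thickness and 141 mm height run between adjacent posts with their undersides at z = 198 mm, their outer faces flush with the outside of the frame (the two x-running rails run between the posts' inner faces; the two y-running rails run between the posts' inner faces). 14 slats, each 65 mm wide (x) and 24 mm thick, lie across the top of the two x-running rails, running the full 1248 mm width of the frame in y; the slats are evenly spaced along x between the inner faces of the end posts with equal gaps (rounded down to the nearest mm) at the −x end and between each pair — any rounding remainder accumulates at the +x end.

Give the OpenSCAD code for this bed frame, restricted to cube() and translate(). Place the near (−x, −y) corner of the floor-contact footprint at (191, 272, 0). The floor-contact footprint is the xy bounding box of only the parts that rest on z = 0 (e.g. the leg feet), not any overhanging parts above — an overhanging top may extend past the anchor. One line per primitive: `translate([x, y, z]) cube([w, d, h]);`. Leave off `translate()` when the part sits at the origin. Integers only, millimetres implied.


// slat z = rail_z + rail_h = 198 + 141 = 339
// slat gap = ⌊(1810 − 14·65) / 15⌋ = 60
translate([191, 272, 0]) cube([90, 90, 504]);
translate([191, 1430, 0]) cube([90, 90, 504]);
translate([2091, 272, 0]) cube([90, 90, 504]);
translate([2091, 1430, 0]) cube([90, 90, 504]);
translate([281, 272, 198]) cube([1810, 21, 141]);
translate([281, 1499, 198]) cube([1810, 21, 141]);
translate([191, 362, 198]) cube([21, 1068, 141]);
translate([2160, 362, 198]) cube([21, 1068, 141]);
translate([341, 272, 339]) cube([65, 1248, 24]);
translate([466, 272, 339]) cube([65, 1248, 24]);
translate([591, 272, 339]) cube([65, 1248, 24]);
translate([716, 272, 339]) cube([65, 1248, 24]);
translate([841, 272, 339]) cube([65, 1248, 24]);
translate([966, 272, 339]) cube([65, 1248, 24]);
translate([1091, 272, 339]) cube([65, 1248, 24]);
translate([1216, 272, 339]) cube([65, 1248, 24]);
translate([1341, 272, 339]) cube([65, 1248, 24]);
translate([1466, 272, 339]) cube([65, 1248, 24]);
translate([1591, 272, 339]) cube([65, 1248, 24]);
translate([1716, 272, 339]) cube([65, 1248, 24]);
translate([1841, 272, 339]) cube([65, 1248, 24]);
translate([1966, 272, 339]) cube([65, 1248, 24]);


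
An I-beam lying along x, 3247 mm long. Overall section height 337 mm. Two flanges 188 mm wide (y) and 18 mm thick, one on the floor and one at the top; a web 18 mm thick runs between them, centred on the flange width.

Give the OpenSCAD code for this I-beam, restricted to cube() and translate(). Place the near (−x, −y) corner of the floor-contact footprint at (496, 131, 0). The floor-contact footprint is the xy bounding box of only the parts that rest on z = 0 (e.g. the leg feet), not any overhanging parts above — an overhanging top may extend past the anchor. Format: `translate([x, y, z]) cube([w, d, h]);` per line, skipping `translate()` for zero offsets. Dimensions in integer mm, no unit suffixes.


translate([496, 131, 0]) cube([3247, 188, 18]);
translate([496, 216, 18]) cube([3247, 18, 301]);
translate([496, 131, 319]) cube([3247, 188, 18]);


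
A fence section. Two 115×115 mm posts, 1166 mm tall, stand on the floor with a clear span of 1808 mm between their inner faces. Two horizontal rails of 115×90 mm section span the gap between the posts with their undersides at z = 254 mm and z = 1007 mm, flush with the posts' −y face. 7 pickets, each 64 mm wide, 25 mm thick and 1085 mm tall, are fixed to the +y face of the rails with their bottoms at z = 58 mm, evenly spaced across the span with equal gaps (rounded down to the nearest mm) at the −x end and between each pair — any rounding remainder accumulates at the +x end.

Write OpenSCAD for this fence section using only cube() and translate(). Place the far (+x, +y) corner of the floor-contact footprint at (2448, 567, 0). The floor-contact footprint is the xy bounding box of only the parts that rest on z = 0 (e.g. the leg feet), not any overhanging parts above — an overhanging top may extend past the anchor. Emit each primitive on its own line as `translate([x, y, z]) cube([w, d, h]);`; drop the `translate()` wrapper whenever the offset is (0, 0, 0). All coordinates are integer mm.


translate([410, 452, 0]) cube([115, 115, 1166]);
translate([2333, 452, 0]) cube([115, 115, 1166]);
translate([525, 452, 254]) cube([1808, 115, 90]);
translate([525, 452, 1007]) cube([1808, 115, 90]);
translate([695, 567, 58]) cube([64, 25, 1085]);
translate([929, 567, 58]) cube([64, 25, 1085]);
translate([1163, 567, 58]) cube([64, 25, 1085]);
translate([1397, 567, 58]) cube([64, 25, 1085]);
translate([1631, 567, 58]) cube([64, 25, 1085]);
translate([1865, 567, 58]) cube([64, 25, 1085]);
translate([2099, 567, 58]) cube([64, 25, 1085]);


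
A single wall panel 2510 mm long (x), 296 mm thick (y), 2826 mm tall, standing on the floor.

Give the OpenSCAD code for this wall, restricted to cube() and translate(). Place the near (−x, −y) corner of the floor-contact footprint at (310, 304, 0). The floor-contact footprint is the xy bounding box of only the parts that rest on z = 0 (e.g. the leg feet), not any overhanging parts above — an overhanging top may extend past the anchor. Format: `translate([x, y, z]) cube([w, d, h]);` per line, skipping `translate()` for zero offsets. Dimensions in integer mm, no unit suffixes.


translate([310, 304, 0]) cube([2510, 296, 2826]);


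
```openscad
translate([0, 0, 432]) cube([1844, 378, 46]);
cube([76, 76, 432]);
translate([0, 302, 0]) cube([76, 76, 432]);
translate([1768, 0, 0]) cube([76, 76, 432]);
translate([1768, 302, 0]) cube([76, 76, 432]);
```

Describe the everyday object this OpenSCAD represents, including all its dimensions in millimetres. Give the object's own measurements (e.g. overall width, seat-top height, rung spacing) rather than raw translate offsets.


A long wooden bench with a 1844 mm (x) × 378 mm (y) seat, 46 mm thick, its top surface 478 mm above the floor. Four 76 mm square legs at the seat corners, flush with the edges, run from z = 0 to the seat underside.


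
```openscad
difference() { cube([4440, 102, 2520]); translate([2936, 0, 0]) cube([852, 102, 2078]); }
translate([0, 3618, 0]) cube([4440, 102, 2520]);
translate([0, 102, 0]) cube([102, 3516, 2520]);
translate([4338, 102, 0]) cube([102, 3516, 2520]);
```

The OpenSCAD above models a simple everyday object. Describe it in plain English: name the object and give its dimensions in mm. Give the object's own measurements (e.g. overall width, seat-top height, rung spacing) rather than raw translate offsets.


A single room: four walls, each 2520 mm tall and 102 mm thick, enclosing an outside footprint 4440×3720 mm (x × y), no floor or roof. The front and back walls (−y and +y sides) run the full x-width; the side walls fit between their inner faces. A door opening 852 mm wide and 2078 mm tall is cut through the front wall from the floor up, its −x edge 2936 mm from the wall's −x end.


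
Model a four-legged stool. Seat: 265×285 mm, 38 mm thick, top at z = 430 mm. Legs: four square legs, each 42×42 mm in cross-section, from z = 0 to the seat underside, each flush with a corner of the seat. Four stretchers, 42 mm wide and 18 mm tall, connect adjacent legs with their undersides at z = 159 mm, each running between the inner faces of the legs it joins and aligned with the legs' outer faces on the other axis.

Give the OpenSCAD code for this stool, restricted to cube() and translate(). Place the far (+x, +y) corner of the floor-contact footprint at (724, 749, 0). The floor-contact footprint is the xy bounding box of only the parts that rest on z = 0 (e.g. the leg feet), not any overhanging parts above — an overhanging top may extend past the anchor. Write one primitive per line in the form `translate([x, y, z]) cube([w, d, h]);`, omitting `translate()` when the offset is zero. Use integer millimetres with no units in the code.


translate([459, 464, 392]) cube([265, 285, 38]);
translate([459, 464, 0]) cube([42, 42, 392]);
translate([682, 464, 0]) cube([42, 42, 392]);
translate([459, 707, 0]) cube([42, 42, 392]);
translate([682, 707, 0]) cube([42, 42, 392]);
translate([501, 464, 159]) cube([181, 42, 18]);
translate([501, 707, 159]) cube([181, 42, 18]);
translate([459, 506, 159]) cube([42, 201, 18]);
translate([682, 506, 159]) cube([42, 201, 18]);


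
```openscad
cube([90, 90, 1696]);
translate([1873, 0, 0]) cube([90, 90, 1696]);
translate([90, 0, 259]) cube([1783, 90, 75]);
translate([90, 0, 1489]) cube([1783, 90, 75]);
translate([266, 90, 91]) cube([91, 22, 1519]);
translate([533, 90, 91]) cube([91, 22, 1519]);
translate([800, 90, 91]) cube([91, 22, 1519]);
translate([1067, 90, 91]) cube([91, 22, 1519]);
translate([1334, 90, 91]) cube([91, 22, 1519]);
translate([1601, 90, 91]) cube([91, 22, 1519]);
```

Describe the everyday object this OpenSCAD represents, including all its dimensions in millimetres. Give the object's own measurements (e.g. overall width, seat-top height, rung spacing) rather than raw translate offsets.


A fence section. Two 90×90 mm posts, 1696 mm tall, stand on the floor with a clear span of 1783 mm between their inner faces. Two horizontal rails of 90×75 mm section span the gap between the posts with their undersides at z = 259 mm and z = 1489 mm, flush with the posts' −y face. 6 pickets, each 91 mm wide, 22 mm thick and 1519 mm tall, are fixed to the +y face of the rails with their bottoms at z = 91 mm, spaced across the span with a 176 mm gap after the −x post and between neighbouring pickets, with 181 mm left before the +x post.
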